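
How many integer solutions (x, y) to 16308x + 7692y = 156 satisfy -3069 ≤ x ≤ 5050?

gcd(16308, 7692) = 12.
By Bézout, 16308*(-308) + 7692*(653) = 12.
Particular solution: (483, -1024).
General solution: x = 483 + 641t, y = -1024 - 1359t for integer t.
-3069 ≤ 483 + 641t ≤ 5050 gives t ∈ [-5, 7], which is 13 values.

13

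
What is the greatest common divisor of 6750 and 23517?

gcd(23517, 6750):
  23517 = 3×6750 + 3267
  6750 = 2×3267 + 216
  3267 = 15×216 + 27
  216 = 8×27
so gcd(23517, 6750) = 27.

27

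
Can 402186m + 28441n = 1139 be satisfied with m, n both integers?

gcd(402186, 28441):
  402186 = 14×28441 + 4012
  28441 = 7×4012 + 357
  4012 = 11×357 + 85
  357 = 4×85 + 17
  85 = 5×17
so gcd(402186, 28441) = 17.
17 divides 1139, so integer solutions exist.

yes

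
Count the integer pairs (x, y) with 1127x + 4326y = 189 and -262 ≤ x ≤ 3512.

6

gcd(4326, 1127) = 7  (4326 = 3·1127 + 945, 1127 = 1·945 + 182, 945 = 5·182 + 35, 182 = 5·35 + 7, 35 = 5·7).
Back-substituting, 1127·(119) + 4326·(-31) = 7.
Scale by 27: particular solution (3213, -837); reduce x mod 618: (123, -32).
General solution: x = 123 + 618t, y = -32 - 161t for integer t.
-262 ≤ 123 + 618t ≤ 3512 gives t ∈ [0, 5], which is 6 values.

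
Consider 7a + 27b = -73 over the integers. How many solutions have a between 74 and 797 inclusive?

gcd(27, 7) = 1  (27 = 3*7 + 6, 7 = 1*6 + 1, 6 = 6*1).
Back-substituting, 7*(4) + 27*(-1) = 1.
Scale by -73: particular solution (-292, 73); reduce a mod 27: (5, -4).
General solution: a = 5 + 27t, b = -4 - 7t for integer t.
74 ≤ 5 + 27t ≤ 797 gives t ∈ [3, 29], which is 27 values.

27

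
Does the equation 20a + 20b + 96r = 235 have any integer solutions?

no

gcd(20, 20):
  20 = 1·20
so gcd(20, 20) = 20.
gcd(20, 96) = 4.
4 does not divide 235 (remainder 3), so no integer solutions.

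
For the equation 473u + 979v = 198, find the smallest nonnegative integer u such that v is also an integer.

77

gcd(979, 473) = 11.
11 divides 198, so solutions exist.
By Bézout, 473·(29) + 979·(-14) = 11.
Scale by 198/11 = 18: (u₀, v₀) = (522, -252).
General solution: u = 522 + 89t, v = -252 - 43t for integer t.
u ≥ 0: smallest is 522 mod 89 = 77 (at t = -5), with v = -37.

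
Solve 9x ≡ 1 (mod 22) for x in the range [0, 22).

gcd(22, 9):
  22 = 2·9 + 4
  9 = 2·4 + 1
  4 = 4·1
so gcd(22, 9) = 1.
Back-substitute for Bézout coefficients:
  1 = 9 - 2·4
  ... = 9·(5) + 22·(-2)
So 9·5 ≡ 1 (mod 22), and 5 mod 22 = 5.

5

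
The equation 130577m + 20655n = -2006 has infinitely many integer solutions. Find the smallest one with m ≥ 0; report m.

587

gcd(130577, 20655):
  130577 = 6×20655 + 6647
  20655 = 3×6647 + 714
  6647 = 9×714 + 221
  714 = 3×221 + 51
  221 = 4×51 + 17
  51 = 3×17
so gcd(130577, 20655) = 17.
17 divides -2006, so solutions exist.
Back-substitute for Bézout coefficients:
  17 = 221 - 4×51
  ... = 130577×(376) + 20655×(-2377)
Scale by -2006/17 = -118: (m₀, n₀) = (-44368, 280486).
General solution: m = -44368 + 1215t, n = 280486 - 7681t for integer t.
m ≥ 0: smallest is -44368 mod 1215 = 587 (at t = 37), with n = -3711.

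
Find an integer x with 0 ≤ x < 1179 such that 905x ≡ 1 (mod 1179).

gcd(1179, 905) = 1.
By Bézout, 905×(-142) + 1179×(109) = 1.
So 905×-142 ≡ 1 (mod 1179), and -142 mod 1179 = 1037.

1037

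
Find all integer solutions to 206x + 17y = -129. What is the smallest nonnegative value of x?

12

gcd(206, 17):
  206 = 12*17 + 2
  17 = 8*2 + 1
  2 = 2*1
so gcd(206, 17) = 1.
1 divides -129, so solutions exist.
Back-substitute for Bézout coefficients:
  1 = 17 - 8*2
  ... = 206*(-8) + 17*(97)
Scale by -129/1 = -129: (x₀, y₀) = (1032, -12513).
General solution: x = 1032 + 17t, y = -12513 - 206t for integer t.
x ≥ 0: smallest is 1032 mod 17 = 12 (at t = -60), with y = -153.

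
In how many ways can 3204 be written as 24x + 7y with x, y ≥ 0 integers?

19

gcd(24, 7) = 1.
By Bézout, 24×(-2) + 7×(7) = 1.
One solution: (4, 444).
General: x = 4 + 7t, y = 444 - 24t.
x ≥ 0 ⇒ t ≥ 0; y ≥ 0 ⇒ t ≤ 18. So t ∈ [0, 18]: 19 solutions.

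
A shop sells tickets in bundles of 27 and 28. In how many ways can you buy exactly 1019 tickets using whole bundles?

1

Need nonnegative integers with 27j + 28k = 1019.
gcd(27, 28) = 1, and 27·(-1) + 28·(1) = 1.
So (j₀, k₀) = (-1019, 1019); general j = -1019 + 28t, k = 1019 - 27t.
j ≥ 0 ⇒ t ≥ 37; k ≥ 0 ⇒ t ≤ 37. That's 1 value of t.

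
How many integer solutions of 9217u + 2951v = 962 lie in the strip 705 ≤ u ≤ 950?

1

gcd(9217, 2951) = 13  (9217 = 3*2951 + 364, 2951 = 8*364 + 39, 364 = 9*39 + 13, 39 = 3*13).
Back-substituting, 9217*(73) + 2951*(-228) = 13.
Scale by 74: particular solution (5402, -16872); reduce u mod 227: (181, -565).
General solution: u = 181 + 227t, v = -565 - 709t for integer t.
705 ≤ 181 + 227t ≤ 950 gives t ∈ [3, 3], which is 1 value.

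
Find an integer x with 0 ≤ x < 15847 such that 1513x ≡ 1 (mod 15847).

2608

gcd(15847, 1513) = 1  (15847 = 10×1513 + 717, 1513 = 2×717 + 79, 717 = 9×79 + 6, 79 = 13×6 + 1, 6 = 6×1).
Back-substituting, 1513×(2608) + 15847×(-249) = 1.
So 1513×2608 ≡ 1 (mod 15847), and 2608 mod 15847 = 2608.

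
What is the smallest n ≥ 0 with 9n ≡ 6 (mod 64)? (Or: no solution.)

22

gcd(64, 9) = 1.
1 divides 6, so solutions exist.
By Bézout, 9×(-7) + 64×(1) = 1.
So 9×(-7) ≡ 1 (mod 64); multiply by 6: n ≡ -42 (mod 64).
Smallest nonnegative: n = -42 mod 64 = 22.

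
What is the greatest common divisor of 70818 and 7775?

1

gcd(70818, 7775):
  70818 = 9×7775 + 843
  7775 = 9×843 + 188
  843 = 4×188 + 91
  188 = 2×91 + 6
  91 = 15×6 + 1
  6 = 6×1
so gcd(70818, 7775) = 1.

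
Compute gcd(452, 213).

gcd(452, 213) = 1  (452 = 2*213 + 26, 213 = 8*26 + 5, 26 = 5*5 + 1, 5 = 5*1).

1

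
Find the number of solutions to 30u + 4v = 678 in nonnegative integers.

11

gcd(30, 4):
  30 = 7×4 + 2
  4 = 2×2
so gcd(30, 4) = 2.
Back-substitute for Bézout coefficients:
  2 = 30 - 7×4
  ... = 30×(1) + 4×(-7)
Scale by 339: one solution is (339, -2373). Reduce u mod 2: (1, 162).
General: u = 1 + 2t, v = 162 - 15t.
u ≥ 0 ⇒ t ≥ 0; v ≥ 0 ⇒ t ≤ 10. So t ∈ [0, 10]: 11 solutions.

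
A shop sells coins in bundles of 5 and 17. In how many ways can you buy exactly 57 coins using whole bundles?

Need nonnegative integers with 5j + 17k = 57.
gcd(5, 17) = 1, and 5·(7) + 17·(-2) = 1.
So (j₀, k₀) = (399, -114); general j = 399 + 17t, k = -114 - 5t.
j ≥ 0 ⇒ t ≥ -23; k ≥ 0 ⇒ t ≤ -23. That's 1 value of t.

1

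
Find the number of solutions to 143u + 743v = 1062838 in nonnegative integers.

10

gcd(743, 143) = 1.
By Bézout, 143·(-239) + 743·(46) = 1.
One solution: (44, 1422).
General: u = 44 + 743t, v = 1422 - 143t.
u ≥ 0 ⇒ t ≥ 0; v ≥ 0 ⇒ t ≤ 9. So t ∈ [0, 9]: 10 solutions.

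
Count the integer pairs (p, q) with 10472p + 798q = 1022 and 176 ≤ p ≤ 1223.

18

gcd(10472, 798):
  10472 = 13*798 + 98
  798 = 8*98 + 14
  98 = 7*14
so gcd(10472, 798) = 14.
Back-substitute for Bézout coefficients:
  14 = 798 - 8*98
  ... = 10472*(-8) + 798*(105)
Scale by 73: particular solution (-584, 7665); reduce p mod 57: (43, -563).
General solution: p = 43 + 57t, q = -563 - 748t for integer t.
176 ≤ 43 + 57t ≤ 1223 gives t ∈ [3, 20], which is 18 values.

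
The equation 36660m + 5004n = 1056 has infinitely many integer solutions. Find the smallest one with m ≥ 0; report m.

295

gcd(36660, 5004):
  36660 = 7*5004 + 1632
  5004 = 3*1632 + 108
  1632 = 15*108 + 12
  108 = 9*12
so gcd(36660, 5004) = 12.
12 divides 1056, so solutions exist.
Back-substitute for Bézout coefficients:
  12 = 1632 - 15*108
  ... = 36660*(46) + 5004*(-337)
Scale by 1056/12 = 88: (m₀, n₀) = (4048, -29656).
General solution: m = 4048 + 417t, n = -29656 - 3055t for integer t.
m ≥ 0: smallest is 4048 mod 417 = 295 (at t = -9), with n = -2161.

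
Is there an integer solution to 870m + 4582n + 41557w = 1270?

gcd(4582, 870) = 58  (4582 = 5×870 + 232, 870 = 3×232 + 174, 232 = 1×174 + 58, 174 = 3×58).
gcd(58, 41557) = 29.
29 does not divide 1270 (remainder 23), so no integer solutions.

no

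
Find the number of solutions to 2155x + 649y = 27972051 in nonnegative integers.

20

gcd(2155, 649) = 1  (2155 = 3×649 + 208, 649 = 3×208 + 25, 208 = 8×25 + 8, 25 = 3×8 + 1, 8 = 8×1).
Back-substituting, 2155×(-78) + 649×(259) = 1.
Scale by 27972051: one solution is (-2181819978, 7244761209). Reduce x mod 649: (553, 41264).
General: x = 553 + 649t, y = 41264 - 2155t.
x ≥ 0 ⇒ t ≥ 0; y ≥ 0 ⇒ t ≤ 19. So t ∈ [0, 19]: 20 solutions.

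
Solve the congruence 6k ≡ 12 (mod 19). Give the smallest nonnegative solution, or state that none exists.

gcd(19, 6):
  19 = 3*6 + 1
  6 = 6*1
so gcd(19, 6) = 1.
1 divides 12, so solutions exist.
Back-substitute for Bézout coefficients:
  1 = 19 - 3*6
  ... = 6*(-3) + 19*(1)
So 6*(-3) ≡ 1 (mod 19); multiply by 12: k ≡ -36 (mod 19).
Smallest nonnegative: k = -36 mod 19 = 2.

2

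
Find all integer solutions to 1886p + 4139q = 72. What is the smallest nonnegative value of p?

gcd(4139, 1886):
  4139 = 2*1886 + 367
  1886 = 5*367 + 51
  367 = 7*51 + 10
  51 = 5*10 + 1
  10 = 10*1
so gcd(4139, 1886) = 1.
1 divides 72, so solutions exist.
Back-substitute for Bézout coefficients:
  1 = 51 - 5*10
  ... = 1886*(406) + 4139*(-185)
Scale by 72/1 = 72: (p₀, q₀) = (29232, -13320).
General solution: p = 29232 + 4139t, q = -13320 - 1886t for integer t.
p ≥ 0: smallest is 29232 mod 4139 = 259 (at t = -7), with q = -118.

259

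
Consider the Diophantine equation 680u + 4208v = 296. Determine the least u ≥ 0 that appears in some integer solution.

gcd(4208, 680):
  4208 = 6*680 + 128
  680 = 5*128 + 40
  128 = 3*40 + 8
  40 = 5*8
so gcd(4208, 680) = 8.
8 divides 296, so solutions exist.
Back-substitute for Bézout coefficients:
  8 = 128 - 3*40
  ... = 680*(-99) + 4208*(16)
Scale by 296/8 = 37: (u₀, v₀) = (-3663, 592).
General solution: u = -3663 + 526t, v = 592 - 85t for integer t.
u ≥ 0: smallest is -3663 mod 526 = 19 (at t = 7), with v = -3.

19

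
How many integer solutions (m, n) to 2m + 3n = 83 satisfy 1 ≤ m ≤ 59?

20

gcd(3, 2) = 1.
By Bézout, 2*(-1) + 3*(1) = 1.
Particular solution: (1, 27).
General solution: m = 1 + 3t, n = 27 - 2t for integer t.
1 ≤ 1 + 3t ≤ 59 gives t ∈ [0, 19], which is 20 values.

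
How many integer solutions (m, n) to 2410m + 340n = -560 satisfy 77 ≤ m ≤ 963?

26

gcd(2410, 340):
  2410 = 7*340 + 30
  340 = 11*30 + 10
  30 = 3*10
so gcd(2410, 340) = 10.
Back-substitute for Bézout coefficients:
  10 = 340 - 11*30
  ... = 2410*(-11) + 340*(78)
Scale by -56: particular solution (616, -4368); reduce m mod 34: (4, -30).
General solution: m = 4 + 34t, n = -30 - 241t for integer t.
77 ≤ 4 + 34t ≤ 963 gives t ∈ [3, 28], which is 26 values.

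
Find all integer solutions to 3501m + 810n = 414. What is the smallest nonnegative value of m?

14

gcd(3501, 810) = 9  (3501 = 4*810 + 261, 810 = 3*261 + 27, 261 = 9*27 + 18, 27 = 1*18 + 9, 18 = 2*9).
9 divides 414, so solutions exist.
Back-substituting, 3501*(-31) + 810*(134) = 9.
Scale by 414/9 = 46: (m₀, n₀) = (-1426, 6164).
General solution: m = -1426 + 90t, n = 6164 - 389t for integer t.
m ≥ 0: smallest is -1426 mod 90 = 14 (at t = 16), with n = -60.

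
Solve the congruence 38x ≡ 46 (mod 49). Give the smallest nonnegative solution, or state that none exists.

27

gcd(49, 38) = 1  (49 = 1·38 + 11, 38 = 3·11 + 5, 11 = 2·5 + 1, 5 = 5·1).
1 divides 46, so solutions exist.
Back-substituting, 38·(-9) + 49·(7) = 1.
So 38·(-9) ≡ 1 (mod 49); multiply by 46: x ≡ -414 (mod 49).
Smallest nonnegative: x = -414 mod 49 = 27.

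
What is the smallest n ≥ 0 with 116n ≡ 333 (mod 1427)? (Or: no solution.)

gcd(1427, 116):
  1427 = 12*116 + 35
  116 = 3*35 + 11
  35 = 3*11 + 2
  11 = 5*2 + 1
  2 = 2*1
so gcd(1427, 116) = 1.
1 divides 333, so solutions exist.
Back-substitute for Bézout coefficients:
  1 = 11 - 5*2
  ... = 116*(652) + 1427*(-53)
So 116*(652) ≡ 1 (mod 1427); multiply by 333: n ≡ 217116 (mod 1427).
Smallest nonnegative: n = 217116 mod 1427 = 212.

212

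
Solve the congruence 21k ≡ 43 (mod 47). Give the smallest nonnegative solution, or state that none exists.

gcd(47, 21) = 1.
1 divides 43, so solutions exist.
By Bézout, 21·(9) + 47·(-4) = 1.
So 21·(9) ≡ 1 (mod 47); multiply by 43: k ≡ 387 (mod 47).
Smallest nonnegative: k = 387 mod 47 = 11.

11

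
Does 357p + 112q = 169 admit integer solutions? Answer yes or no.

gcd(357, 112):
  357 = 3*112 + 21
  112 = 5*21 + 7
  21 = 3*7
so gcd(357, 112) = 7.
7 does not divide 169 (remainder 1), so no integer solutions.

no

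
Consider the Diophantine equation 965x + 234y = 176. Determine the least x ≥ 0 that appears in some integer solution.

232

gcd(965, 234):
  965 = 4*234 + 29
  234 = 8*29 + 2
  29 = 14*2 + 1
  2 = 2*1
so gcd(965, 234) = 1.
1 divides 176, so solutions exist.
Back-substitute for Bézout coefficients:
  1 = 29 - 14*2
  ... = 965*(113) + 234*(-466)
Scale by 176/1 = 176: (x₀, y₀) = (19888, -82016).
General solution: x = 19888 + 234t, y = -82016 - 965t for integer t.
x ≥ 0: smallest is 19888 mod 234 = 232 (at t = -84), with y = -956.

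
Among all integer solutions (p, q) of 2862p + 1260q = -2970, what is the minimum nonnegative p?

gcd(2862, 1260) = 18  (2862 = 2*1260 + 342, 1260 = 3*342 + 234, 342 = 1*234 + 108, 234 = 2*108 + 18, 108 = 6*18).
18 divides -2970, so solutions exist.
Back-substituting, 2862*(-11) + 1260*(25) = 18.
Scale by -2970/18 = -165: (p₀, q₀) = (1815, -4125).
General solution: p = 1815 + 70t, q = -4125 - 159t for integer t.
p ≥ 0: smallest is 1815 mod 70 = 65 (at t = -25), with q = -150.

65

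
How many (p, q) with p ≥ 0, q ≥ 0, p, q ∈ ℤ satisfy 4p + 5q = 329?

gcd(5, 4) = 1  (5 = 1·4 + 1, 4 = 4·1).
Back-substituting, 4·(-1) + 5·(1) = 1.
Scale by 329: one solution is (-329, 329). Reduce p mod 5: (1, 65).
General: p = 1 + 5t, q = 65 - 4t.
p ≥ 0 ⇒ t ≥ 0; q ≥ 0 ⇒ t ≤ 16. So t ∈ [0, 16]: 17 solutions.

17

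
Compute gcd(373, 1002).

1

gcd(1002, 373) = 1  (1002 = 2×373 + 256, 373 = 1×256 + 117, 256 = 2×117 + 22, 117 = 5×22 + 7, 22 = 3×7 + 1, 7 = 7×1).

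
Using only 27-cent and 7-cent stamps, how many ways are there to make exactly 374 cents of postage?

2

Need nonnegative integers with 27j + 7k = 374.
gcd(27, 7) = 1, and 27·(-1) + 7·(4) = 1.
So (j₀, k₀) = (-374, 1496); general j = -374 + 7t, k = 1496 - 27t.
j ≥ 0 ⇒ t ≥ 54; k ≥ 0 ⇒ t ≤ 55. That's 2 values of t.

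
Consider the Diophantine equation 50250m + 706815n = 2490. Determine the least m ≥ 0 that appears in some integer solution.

gcd(706815, 50250) = 15.
15 divides 2490, so solutions exist.
By Bézout, 50250*(-21535) + 706815*(1531) = 15.
Scale by 2490/15 = 166: (m₀, n₀) = (-3574810, 254146).
General solution: m = -3574810 + 47121t, n = 254146 - 3350t for integer t.
m ≥ 0: smallest is -3574810 mod 47121 = 6386 (at t = 76), with n = -454.

6386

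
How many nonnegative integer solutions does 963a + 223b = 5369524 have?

25

gcd(963, 223) = 1.
By Bézout, 963*(22) + 223*(-95) = 1.
One solution: (184, 23284).
General: a = 184 + 223t, b = 23284 - 963t.
a ≥ 0 ⇒ t ≥ 0; b ≥ 0 ⇒ t ≤ 24. So t ∈ [0, 24]: 25 solutions.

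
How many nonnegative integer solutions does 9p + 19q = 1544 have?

gcd(19, 9):
  19 = 2×9 + 1
  9 = 9×1
so gcd(19, 9) = 1.
Back-substitute for Bézout coefficients:
  1 = 19 - 2×9
  ... = 9×(-2) + 19×(1)
Scale by 1544: one solution is (-3088, 1544). Reduce p mod 19: (9, 77).
General: p = 9 + 19t, q = 77 - 9t.
p ≥ 0 ⇒ t ≥ 0; q ≥ 0 ⇒ t ≤ 8. So t ∈ [0, 8]: 9 solutions.

9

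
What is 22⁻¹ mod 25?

8

gcd(25, 22) = 1  (25 = 1·22 + 3, 22 = 7·3 + 1, 3 = 3·1).
Back-substituting, 22·(8) + 25·(-7) = 1.
So 22·8 ≡ 1 (mod 25), and 8 mod 25 = 8.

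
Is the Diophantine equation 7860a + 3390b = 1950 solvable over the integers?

gcd(7860, 3390) = 30  (7860 = 2*3390 + 1080, 3390 = 3*1080 + 150, 1080 = 7*150 + 30, 150 = 5*30).
30 divides 1950, so integer solutions exist.

yes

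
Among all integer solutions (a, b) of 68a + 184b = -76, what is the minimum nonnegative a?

gcd(184, 68) = 4.
4 divides -76, so solutions exist.
By Bézout, 68*(19) + 184*(-7) = 4.
Scale by -76/4 = -19: (a₀, b₀) = (-361, 133).
General solution: a = -361 + 46t, b = 133 - 17t for integer t.
a ≥ 0: smallest is -361 mod 46 = 7 (at t = 8), with b = -3.

7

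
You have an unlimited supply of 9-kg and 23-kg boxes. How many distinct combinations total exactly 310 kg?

1

Need nonnegative integers with 9j + 23k = 310.
gcd(9, 23) = 1, and 9·(-5) + 23·(2) = 1.
So (j₀, k₀) = (-1550, 620); general j = -1550 + 23t, k = 620 - 9t.
j ≥ 0 ⇒ t ≥ 68; k ≥ 0 ⇒ t ≤ 68. That's 1 value of t.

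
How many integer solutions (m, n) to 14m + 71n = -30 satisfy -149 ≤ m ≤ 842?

14

gcd(71, 14):
  71 = 5·14 + 1
  14 = 14·1
so gcd(71, 14) = 1.
Back-substitute for Bézout coefficients:
  1 = 71 - 5·14
  ... = 14·(-5) + 71·(1)
Scale by -30: particular solution (150, -30); reduce m mod 71: (8, -2).
General solution: m = 8 + 71t, n = -2 - 14t for integer t.
-149 ≤ 8 + 71t ≤ 842 gives t ∈ [-2, 11], which is 14 values.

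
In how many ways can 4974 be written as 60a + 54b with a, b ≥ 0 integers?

gcd(60, 54) = 6  (60 = 1×54 + 6, 54 = 9×6).
Back-substituting, 60×(1) + 54×(-1) = 6.
Scale by 829: one solution is (829, -829). Reduce a mod 9: (1, 91).
General: a = 1 + 9t, b = 91 - 10t.
a ≥ 0 ⇒ t ≥ 0; b ≥ 0 ⇒ t ≤ 9. So t ∈ [0, 9]: 10 solutions.

10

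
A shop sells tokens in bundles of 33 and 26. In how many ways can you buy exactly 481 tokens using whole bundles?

1

Need nonnegative integers with 33j + 26k = 481.
gcd(33, 26) = 1, and 33·(-11) + 26·(14) = 1.
So (j₀, k₀) = (-5291, 6734); general j = -5291 + 26t, k = 6734 - 33t.
j ≥ 0 ⇒ t ≥ 204; k ≥ 0 ⇒ t ≤ 204. That's 1 value of t.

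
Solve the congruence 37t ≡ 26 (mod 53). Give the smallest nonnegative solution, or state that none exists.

gcd(53, 37) = 1  (53 = 1×37 + 16, 37 = 2×16 + 5, 16 = 3×5 + 1, 5 = 5×1).
1 divides 26, so solutions exist.
Back-substituting, 37×(-10) + 53×(7) = 1.
So 37×(-10) ≡ 1 (mod 53); multiply by 26: t ≡ -260 (mod 53).
Smallest nonnegative: t = -260 mod 53 = 5.

5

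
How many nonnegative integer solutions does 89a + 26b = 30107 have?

13

gcd(89, 26):
  89 = 3·26 + 11
  26 = 2·11 + 4
  11 = 2·4 + 3
  4 = 1·3 + 1
  3 = 3·1
so gcd(89, 26) = 1.
Back-substitute for Bézout coefficients:
  1 = 4 - 1·3
  ... = 89·(-7) + 26·(24)
Scale by 30107: one solution is (-210749, 722568). Reduce a mod 26: (7, 1134).
General: a = 7 + 26t, b = 1134 - 89t.
a ≥ 0 ⇒ t ≥ 0; b ≥ 0 ⇒ t ≤ 12. So t ∈ [0, 12]: 13 solutions.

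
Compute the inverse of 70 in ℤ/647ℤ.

gcd(647, 70) = 1  (647 = 9·70 + 17, 70 = 4·17 + 2, 17 = 8·2 + 1, 2 = 2·1).
Back-substituting, 70·(-305) + 647·(33) = 1.
So 70·-305 ≡ 1 (mod 647), and -305 mod 647 = 342.

342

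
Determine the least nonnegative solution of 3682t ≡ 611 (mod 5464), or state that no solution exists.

gcd(5464, 3682) = 2  (5464 = 1×3682 + 1782, 3682 = 2×1782 + 118, 1782 = 15×118 + 12, 118 = 9×12 + 10, 12 = 1×10 + 2, 10 = 5×2).
2 does not divide 611, so the congruence has no solution.

no solution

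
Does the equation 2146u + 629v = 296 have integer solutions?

yes

gcd(2146, 629):
  2146 = 3*629 + 259
  629 = 2*259 + 111
  259 = 2*111 + 37
  111 = 3*37
so gcd(2146, 629) = 37.
37 divides 296, so integer solutions exist.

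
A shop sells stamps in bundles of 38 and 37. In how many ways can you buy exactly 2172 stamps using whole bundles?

1

Need nonnegative integers with 38j + 37k = 2172.
gcd(38, 37) = 1, and 38·(1) + 37·(-1) = 1.
So (j₀, k₀) = (2172, -2172); general j = 2172 + 37t, k = -2172 - 38t.
j ≥ 0 ⇒ t ≥ -58; k ≥ 0 ⇒ t ≤ -58. That's 1 value of t.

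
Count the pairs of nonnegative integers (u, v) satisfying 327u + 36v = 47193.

gcd(327, 36) = 3  (327 = 9*36 + 3, 36 = 12*3).
Back-substituting, 327*(1) + 36*(-9) = 3.
Scale by 15731: one solution is (15731, -141579). Reduce u mod 12: (11, 1211).
General: u = 11 + 12t, v = 1211 - 109t.
u ≥ 0 ⇒ t ≥ 0; v ≥ 0 ⇒ t ≤ 11. So t ∈ [0, 11]: 12 solutions.

12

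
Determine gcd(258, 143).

gcd(258, 143):
  258 = 1*143 + 115
  143 = 1*115 + 28
  115 = 4*28 + 3
  28 = 9*3 + 1
  3 = 3*1
so gcd(258, 143) = 1.

1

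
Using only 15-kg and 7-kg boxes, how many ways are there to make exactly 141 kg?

2

Need nonnegative integers with 15j + 7k = 141.
gcd(15, 7) = 1, and 15·(1) + 7·(-2) = 1.
So (j₀, k₀) = (141, -282); general j = 141 + 7t, k = -282 - 15t.
j ≥ 0 ⇒ t ≥ -20; k ≥ 0 ⇒ t ≤ -19. That's 2 values of t.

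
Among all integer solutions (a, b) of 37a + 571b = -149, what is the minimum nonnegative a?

104

gcd(571, 37):
  571 = 15×37 + 16
  37 = 2×16 + 5
  16 = 3×5 + 1
  5 = 5×1
so gcd(571, 37) = 1.
1 divides -149, so solutions exist.
Back-substitute for Bézout coefficients:
  1 = 16 - 3×5
  ... = 37×(-108) + 571×(7)
Scale by -149/1 = -149: (a₀, b₀) = (16092, -1043).
General solution: a = 16092 + 571t, b = -1043 - 37t for integer t.
a ≥ 0: smallest is 16092 mod 571 = 104 (at t = -28), with b = -7.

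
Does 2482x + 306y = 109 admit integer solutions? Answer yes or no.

gcd(2482, 306):
  2482 = 8·306 + 34
  306 = 9·34
so gcd(2482, 306) = 34.
34 does not divide 109 (remainder 7), so no integer solutions.

no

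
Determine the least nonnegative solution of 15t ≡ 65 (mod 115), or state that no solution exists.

gcd(115, 15):
  115 = 7·15 + 10
  15 = 1·10 + 5
  10 = 2·5
so gcd(115, 15) = 5.
5 divides 65, so solutions exist.
Back-substitute for Bézout coefficients:
  5 = 15 - 1·10
  ... = 15·(8) + 115·(-1)
So 15·(8) ≡ 5 (mod 115); multiply by 13: t ≡ 104 (mod 23).
Smallest nonnegative: t = 104 mod 23 = 12.

12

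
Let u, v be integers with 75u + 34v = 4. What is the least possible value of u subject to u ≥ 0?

20

gcd(75, 34) = 1  (75 = 2×34 + 7, 34 = 4×7 + 6, 7 = 1×6 + 1, 6 = 6×1).
1 divides 4, so solutions exist.
Back-substituting, 75×(5) + 34×(-11) = 1.
Scale by 4/1 = 4: (u₀, v₀) = (20, -44).
General solution: u = 20 + 34t, v = -44 - 75t for integer t.
u ≥ 0: smallest is 20 mod 34 = 20 (at t = 0), with v = -44.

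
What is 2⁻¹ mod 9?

5

gcd(9, 2):
  9 = 4×2 + 1
  2 = 2×1
so gcd(9, 2) = 1.
Back-substitute for Bézout coefficients:
  1 = 9 - 4×2
  ... = 2×(-4) + 9×(1)
So 2×-4 ≡ 1 (mod 9), and -4 mod 9 = 5.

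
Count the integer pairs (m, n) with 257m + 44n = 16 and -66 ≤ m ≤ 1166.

28

gcd(257, 44) = 1  (257 = 5*44 + 37, 44 = 1*37 + 7, 37 = 5*7 + 2, 7 = 3*2 + 1, 2 = 2*1).
Back-substituting, 257*(-19) + 44*(111) = 1.
Scale by 16: particular solution (-304, 1776); reduce m mod 44: (4, -23).
General solution: m = 4 + 44t, n = -23 - 257t for integer t.
-66 ≤ 4 + 44t ≤ 1166 gives t ∈ [-1, 26], which is 28 values.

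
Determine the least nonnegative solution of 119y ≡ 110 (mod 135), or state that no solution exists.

10

gcd(135, 119) = 1  (135 = 1×119 + 16, 119 = 7×16 + 7, 16 = 2×7 + 2, 7 = 3×2 + 1, 2 = 2×1).
1 divides 110, so solutions exist.
Back-substituting, 119×(59) + 135×(-52) = 1.
So 119×(59) ≡ 1 (mod 135); multiply by 110: y ≡ 6490 (mod 135).
Smallest nonnegative: y = 6490 mod 135 = 10.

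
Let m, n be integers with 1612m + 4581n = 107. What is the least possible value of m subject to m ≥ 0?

1151

gcd(4581, 1612) = 1  (4581 = 2·1612 + 1357, 1612 = 1·1357 + 255, 1357 = 5·255 + 82, 255 = 3·82 + 9, 82 = 9·9 + 1, 9 = 9·1).
1 divides 107, so solutions exist.
Back-substituting, 1612·(-503) + 4581·(177) = 1.
Scale by 107/1 = 107: (m₀, n₀) = (-53821, 18939).
General solution: m = -53821 + 4581t, n = 18939 - 1612t for integer t.
m ≥ 0: smallest is -53821 mod 4581 = 1151 (at t = 12), with n = -405.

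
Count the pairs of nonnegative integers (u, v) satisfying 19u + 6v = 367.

4

gcd(19, 6) = 1  (19 = 3·6 + 1, 6 = 6·1).
Back-substituting, 19·(1) + 6·(-3) = 1.
Scale by 367: one solution is (367, -1101). Reduce u mod 6: (1, 58).
General: u = 1 + 6t, v = 58 - 19t.
u ≥ 0 ⇒ t ≥ 0; v ≥ 0 ⇒ t ≤ 3. So t ∈ [0, 3]: 4 solutions.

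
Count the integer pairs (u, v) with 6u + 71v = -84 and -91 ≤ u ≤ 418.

gcd(71, 6) = 1.
By Bézout, 6·(12) + 71·(-1) = 1.
Particular solution: (57, -6).
General solution: u = 57 + 71t, v = -6 - 6t for integer t.
-91 ≤ 57 + 71t ≤ 418 gives t ∈ [-2, 5], which is 8 values.

8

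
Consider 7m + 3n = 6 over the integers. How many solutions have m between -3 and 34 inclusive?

13

gcd(7, 3):
  7 = 2·3 + 1
  3 = 3·1
so gcd(7, 3) = 1.
Back-substitute for Bézout coefficients:
  1 = 7 - 2·3
  ... = 7·(1) + 3·(-2)
Scale by 6: particular solution (6, -12); reduce m mod 3: (0, 2).
General solution: m = 0 + 3t, n = 2 - 7t for integer t.
-3 ≤ 0 + 3t ≤ 34 gives t ∈ [-1, 11], which is 13 values.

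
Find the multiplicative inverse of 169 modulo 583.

gcd(583, 169) = 1.
By Bézout, 169·(69) + 583·(-20) = 1.
So 169·69 ≡ 1 (mod 583), and 69 mod 583 = 69.

69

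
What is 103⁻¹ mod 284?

gcd(284, 103):
  284 = 2*103 + 78
  103 = 1*78 + 25
  78 = 3*25 + 3
  25 = 8*3 + 1
  3 = 3*1
so gcd(284, 103) = 1.
Back-substitute for Bézout coefficients:
  1 = 25 - 8*3
  ... = 103*(91) + 284*(-33)
So 103*91 ≡ 1 (mod 284), and 91 mod 284 = 91.

91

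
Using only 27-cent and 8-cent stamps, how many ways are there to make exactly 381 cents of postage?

Need nonnegative integers with 27j + 8k = 381.
gcd(27, 8) = 1, and 27·(3) + 8·(-10) = 1.
So (j₀, k₀) = (1143, -3810); general j = 1143 + 8t, k = -3810 - 27t.
j ≥ 0 ⇒ t ≥ -142; k ≥ 0 ⇒ t ≤ -142. That's 1 value of t.

1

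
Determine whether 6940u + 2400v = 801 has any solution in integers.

gcd(6940, 2400) = 20  (6940 = 2*2400 + 2140, 2400 = 1*2140 + 260, 2140 = 8*260 + 60, 260 = 4*60 + 20, 60 = 3*20).
20 does not divide 801 (remainder 1), so no integer solutions.

no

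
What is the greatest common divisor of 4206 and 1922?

2

gcd(4206, 1922):
  4206 = 2·1922 + 362
  1922 = 5·362 + 112
  362 = 3·112 + 26
  112 = 4·26 + 8
  26 = 3·8 + 2
  8 = 4·2
so gcd(4206, 1922) = 2.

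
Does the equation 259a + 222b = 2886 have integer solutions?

gcd(259, 222) = 37  (259 = 1*222 + 37, 222 = 6*37).
37 divides 2886, so integer solutions exist.

yes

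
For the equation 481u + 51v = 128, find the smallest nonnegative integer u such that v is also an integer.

gcd(481, 51):
  481 = 9×51 + 22
  51 = 2×22 + 7
  22 = 3×7 + 1
  7 = 7×1
so gcd(481, 51) = 1.
1 divides 128, so solutions exist.
Back-substitute for Bézout coefficients:
  1 = 22 - 3×7
  ... = 481×(7) + 51×(-66)
Scale by 128/1 = 128: (u₀, v₀) = (896, -8448).
General solution: u = 896 + 51t, v = -8448 - 481t for integer t.
u ≥ 0: smallest is 896 mod 51 = 29 (at t = -17), with v = -271.

29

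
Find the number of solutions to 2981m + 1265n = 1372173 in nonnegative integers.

gcd(2981, 1265):
  2981 = 2×1265 + 451
  1265 = 2×451 + 363
  451 = 1×363 + 88
  363 = 4×88 + 11
  88 = 8×11
so gcd(2981, 1265) = 11.
Back-substitute for Bézout coefficients:
  11 = 363 - 4×88
  ... = 2981×(-14) + 1265×(33)
Scale by 124743: one solution is (-1746402, 4116519). Reduce m mod 115: (103, 842).
General: m = 103 + 115t, n = 842 - 271t.
m ≥ 0 ⇒ t ≥ 0; n ≥ 0 ⇒ t ≤ 3. So t ∈ [0, 3]: 4 solutions.

4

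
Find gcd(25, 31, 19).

1

gcd(31, 25) = 1.
gcd(1, 19) = 1.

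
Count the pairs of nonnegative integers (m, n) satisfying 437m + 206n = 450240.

5

gcd(437, 206) = 1  (437 = 2·206 + 25, 206 = 8·25 + 6, 25 = 4·6 + 1, 6 = 6·1).
Back-substituting, 437·(33) + 206·(-70) = 1.
Scale by 450240: one solution is (14857920, -31516800). Reduce m mod 206: (170, 1825).
General: m = 170 + 206t, n = 1825 - 437t.
m ≥ 0 ⇒ t ≥ 0; n ≥ 0 ⇒ t ≤ 4. So t ∈ [0, 4]: 5 solutions.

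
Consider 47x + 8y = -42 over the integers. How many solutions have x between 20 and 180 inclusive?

gcd(47, 8):
  47 = 5*8 + 7
  8 = 1*7 + 1
  7 = 7*1
so gcd(47, 8) = 1.
Back-substitute for Bézout coefficients:
  1 = 8 - 1*7
  ... = 47*(-1) + 8*(6)
Scale by -42: particular solution (42, -252); reduce x mod 8: (2, -17).
General solution: x = 2 + 8t, y = -17 - 47t for integer t.
20 ≤ 2 + 8t ≤ 180 gives t ∈ [3, 22], which is 20 values.

20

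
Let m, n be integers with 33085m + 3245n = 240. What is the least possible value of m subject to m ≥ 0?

261

gcd(33085, 3245):
  33085 = 10·3245 + 635
  3245 = 5·635 + 70
  635 = 9·70 + 5
  70 = 14·5
so gcd(33085, 3245) = 5.
5 divides 240, so solutions exist.
Back-substitute for Bézout coefficients:
  5 = 635 - 9·70
  ... = 33085·(46) + 3245·(-469)
Scale by 240/5 = 48: (m₀, n₀) = (2208, -22512).
General solution: m = 2208 + 649t, n = -22512 - 6617t for integer t.
m ≥ 0: smallest is 2208 mod 649 = 261 (at t = -3), with n = -2661.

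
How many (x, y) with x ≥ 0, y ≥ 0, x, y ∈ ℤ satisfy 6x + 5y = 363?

12

gcd(6, 5) = 1.
By Bézout, 6×(1) + 5×(-1) = 1.
One solution: (3, 69).
General: x = 3 + 5t, y = 69 - 6t.
x ≥ 0 ⇒ t ≥ 0; y ≥ 0 ⇒ t ≤ 11. So t ∈ [0, 11]: 12 solutions.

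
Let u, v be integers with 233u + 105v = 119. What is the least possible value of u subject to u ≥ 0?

gcd(233, 105) = 1  (233 = 2×105 + 23, 105 = 4×23 + 13, 23 = 1×13 + 10, 13 = 1×10 + 3, 10 = 3×3 + 1, 3 = 3×1).
1 divides 119, so solutions exist.
Back-substituting, 233×(32) + 105×(-71) = 1.
Scale by 119/1 = 119: (u₀, v₀) = (3808, -8449).
General solution: u = 3808 + 105t, v = -8449 - 233t for integer t.
u ≥ 0: smallest is 3808 mod 105 = 28 (at t = -36), with v = -61.

28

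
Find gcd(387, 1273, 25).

1

gcd(1273, 387):
  1273 = 3×387 + 112
  387 = 3×112 + 51
  112 = 2×51 + 10
  51 = 5×10 + 1
  10 = 10×1
so gcd(1273, 387) = 1.
gcd(1, 25) = 1.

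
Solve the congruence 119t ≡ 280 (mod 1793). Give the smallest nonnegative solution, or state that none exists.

1268

gcd(1793, 119) = 1  (1793 = 15*119 + 8, 119 = 14*8 + 7, 8 = 1*7 + 1, 7 = 7*1).
1 divides 280, so solutions exist.
Back-substituting, 119*(-226) + 1793*(15) = 1.
So 119*(-226) ≡ 1 (mod 1793); multiply by 280: t ≡ -63280 (mod 1793).
Smallest nonnegative: t = -63280 mod 1793 = 1268.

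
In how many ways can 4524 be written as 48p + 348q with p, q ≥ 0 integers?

gcd(348, 48) = 12  (348 = 7·48 + 12, 48 = 4·12).
Back-substituting, 48·(-7) + 348·(1) = 12.
Scale by 377: one solution is (-2639, 377). Reduce p mod 29: (0, 13).
General: p = 0 + 29t, q = 13 - 4t.
p ≥ 0 ⇒ t ≥ 0; q ≥ 0 ⇒ t ≤ 3. So t ∈ [0, 3]: 4 solutions.

4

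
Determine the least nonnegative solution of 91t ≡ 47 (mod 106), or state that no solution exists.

11

gcd(106, 91) = 1.
1 divides 47, so solutions exist.
By Bézout, 91·(7) + 106·(-6) = 1.
So 91·(7) ≡ 1 (mod 106); multiply by 47: t ≡ 329 (mod 106).
Smallest nonnegative: t = 329 mod 106 = 11.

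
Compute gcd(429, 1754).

gcd(1754, 429):
  1754 = 4*429 + 38
  429 = 11*38 + 11
  38 = 3*11 + 5
  11 = 2*5 + 1
  5 = 5*1
so gcd(1754, 429) = 1.

1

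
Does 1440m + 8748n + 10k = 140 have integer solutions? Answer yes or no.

gcd(8748, 1440) = 36  (8748 = 6·1440 + 108, 1440 = 13·108 + 36, 108 = 3·36).
gcd(36, 10) = 2.
2 divides 140, so integer solutions exist.

yes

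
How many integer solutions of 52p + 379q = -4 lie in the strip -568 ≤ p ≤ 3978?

12

gcd(379, 52) = 1  (379 = 7·52 + 15, 52 = 3·15 + 7, 15 = 2·7 + 1, 7 = 7·1).
Back-substituting, 52·(-51) + 379·(7) = 1.
Scale by -4: particular solution (204, -28); reduce p mod 379: (204, -28).
General solution: p = 204 + 379t, q = -28 - 52t for integer t.
-568 ≤ 204 + 379t ≤ 3978 gives t ∈ [-2, 9], which is 12 values.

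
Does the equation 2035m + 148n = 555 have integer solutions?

yes

gcd(2035, 148) = 37.
37 divides 555, so integer solutions exist.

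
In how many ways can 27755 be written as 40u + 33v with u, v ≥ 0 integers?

21

gcd(40, 33) = 1.
By Bézout, 40·(-14) + 33·(17) = 1.
One solution: (5, 835).
General: u = 5 + 33t, v = 835 - 40t.
u ≥ 0 ⇒ t ≥ 0; v ≥ 0 ⇒ t ≤ 20. So t ∈ [0, 20]: 21 solutions.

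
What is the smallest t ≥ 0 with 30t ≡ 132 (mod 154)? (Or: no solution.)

66

gcd(154, 30) = 2.
2 divides 132, so solutions exist.
By Bézout, 30×(36) + 154×(-7) = 2.
So 30×(36) ≡ 2 (mod 154); multiply by 66: t ≡ 2376 (mod 77).
Smallest nonnegative: t = 2376 mod 77 = 66.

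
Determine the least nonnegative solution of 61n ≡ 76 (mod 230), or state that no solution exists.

186

gcd(230, 61) = 1.
1 divides 76, so solutions exist.
By Bézout, 61*(-49) + 230*(13) = 1.
So 61*(-49) ≡ 1 (mod 230); multiply by 76: n ≡ -3724 (mod 230).
Smallest nonnegative: n = -3724 mod 230 = 186.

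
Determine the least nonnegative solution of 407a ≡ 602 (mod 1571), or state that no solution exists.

1503

gcd(1571, 407):
  1571 = 3*407 + 350
  407 = 1*350 + 57
  350 = 6*57 + 8
  57 = 7*8 + 1
  8 = 8*1
so gcd(1571, 407) = 1.
1 divides 602, so solutions exist.
Back-substitute for Bézout coefficients:
  1 = 57 - 7*8
  ... = 407*(193) + 1571*(-50)
So 407*(193) ≡ 1 (mod 1571); multiply by 602: a ≡ 116186 (mod 1571).
Smallest nonnegative: a = 116186 mod 1571 = 1503.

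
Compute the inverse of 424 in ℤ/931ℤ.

415

gcd(931, 424) = 1.
By Bézout, 424*(415) + 931*(-189) = 1.
So 424*415 ≡ 1 (mod 931), and 415 mod 931 = 415.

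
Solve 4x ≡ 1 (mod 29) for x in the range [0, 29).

gcd(29, 4) = 1.
By Bézout, 4*(-7) + 29*(1) = 1.
So 4*-7 ≡ 1 (mod 29), and -7 mod 29 = 22.

22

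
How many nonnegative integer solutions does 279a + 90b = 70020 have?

26

gcd(279, 90):
  279 = 3×90 + 9
  90 = 10×9
so gcd(279, 90) = 9.
Back-substitute for Bézout coefficients:
  9 = 279 - 3×90
  ... = 279×(1) + 90×(-3)
Scale by 7780: one solution is (7780, -23340). Reduce a mod 10: (0, 778).
General: a = 0 + 10t, b = 778 - 31t.
a ≥ 0 ⇒ t ≥ 0; b ≥ 0 ⇒ t ≤ 25. So t ∈ [0, 25]: 26 solutions.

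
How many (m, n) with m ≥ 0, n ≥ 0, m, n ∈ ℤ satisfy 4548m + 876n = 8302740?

gcd(4548, 876) = 12  (4548 = 5*876 + 168, 876 = 5*168 + 36, 168 = 4*36 + 24, 36 = 1*24 + 12, 24 = 2*12).
Back-substituting, 4548*(-26) + 876*(135) = 12.
Scale by 691895: one solution is (-17989270, 93405825). Reduce m mod 73: (47, 9234).
General: m = 47 + 73t, n = 9234 - 379t.
m ≥ 0 ⇒ t ≥ 0; n ≥ 0 ⇒ t ≤ 24. So t ∈ [0, 24]: 25 solutions.

25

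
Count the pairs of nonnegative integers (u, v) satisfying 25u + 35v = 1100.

gcd(35, 25):
  35 = 1×25 + 10
  25 = 2×10 + 5
  10 = 2×5
so gcd(35, 25) = 5.
Back-substitute for Bézout coefficients:
  5 = 25 - 2×10
  ... = 25×(3) + 35×(-2)
Scale by 220: one solution is (660, -440). Reduce u mod 7: (2, 30).
General: u = 2 + 7t, v = 30 - 5t.
u ≥ 0 ⇒ t ≥ 0; v ≥ 0 ⇒ t ≤ 6. So t ∈ [0, 6]: 7 solutions.

7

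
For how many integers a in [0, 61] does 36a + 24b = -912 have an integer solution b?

31

gcd(36, 24) = 12.
By Bézout, 36×(1) + 24×(-1) = 12.
Particular solution: (0, -38).
General solution: a = 0 + 2t, b = -38 - 3t for integer t.
0 ≤ 0 + 2t ≤ 61 gives t ∈ [0, 30], which is 31 values.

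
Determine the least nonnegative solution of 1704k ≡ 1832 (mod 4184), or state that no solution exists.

308

gcd(4184, 1704):
  4184 = 2×1704 + 776
  1704 = 2×776 + 152
  776 = 5×152 + 16
  152 = 9×16 + 8
  16 = 2×8
so gcd(4184, 1704) = 8.
8 divides 1832, so solutions exist.
Back-substitute for Bézout coefficients:
  8 = 152 - 9×16
  ... = 1704×(248) + 4184×(-101)
So 1704×(248) ≡ 8 (mod 4184); multiply by 229: k ≡ 56792 (mod 523).
Smallest nonnegative: k = 56792 mod 523 = 308.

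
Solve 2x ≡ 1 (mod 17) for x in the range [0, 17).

9

gcd(17, 2) = 1  (17 = 8×2 + 1, 2 = 2×1).
Back-substituting, 2×(-8) + 17×(1) = 1.
So 2×-8 ≡ 1 (mod 17), and -8 mod 17 = 9.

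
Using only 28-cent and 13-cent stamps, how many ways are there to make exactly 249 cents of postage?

1

Need nonnegative integers with 28j + 13k = 249.
gcd(28, 13) = 1, and 28·(-6) + 13·(13) = 1.
So (j₀, k₀) = (-1494, 3237); general j = -1494 + 13t, k = 3237 - 28t.
j ≥ 0 ⇒ t ≥ 115; k ≥ 0 ⇒ t ≤ 115. That's 1 value of t.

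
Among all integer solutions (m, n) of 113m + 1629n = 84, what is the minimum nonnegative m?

1500

gcd(1629, 113):
  1629 = 14×113 + 47
  113 = 2×47 + 19
  47 = 2×19 + 9
  19 = 2×9 + 1
  9 = 9×1
so gcd(1629, 113) = 1.
1 divides 84, so solutions exist.
Back-substitute for Bézout coefficients:
  1 = 19 - 2×9
  ... = 113×(173) + 1629×(-12)
Scale by 84/1 = 84: (m₀, n₀) = (14532, -1008).
General solution: m = 14532 + 1629t, n = -1008 - 113t for integer t.
m ≥ 0: smallest is 14532 mod 1629 = 1500 (at t = -8), with n = -104.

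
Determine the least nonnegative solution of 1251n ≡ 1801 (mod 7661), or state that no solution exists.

2451

gcd(7661, 1251) = 1  (7661 = 6×1251 + 155, 1251 = 8×155 + 11, 155 = 14×11 + 1, 11 = 11×1).
1 divides 1801, so solutions exist.
Back-substituting, 1251×(-692) + 7661×(113) = 1.
So 1251×(-692) ≡ 1 (mod 7661); multiply by 1801: n ≡ -1246292 (mod 7661).
Smallest nonnegative: n = -1246292 mod 7661 = 2451.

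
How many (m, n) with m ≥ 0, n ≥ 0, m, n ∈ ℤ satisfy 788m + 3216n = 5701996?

gcd(3216, 788):
  3216 = 4*788 + 64
  788 = 12*64 + 20
  64 = 3*20 + 4
  20 = 5*4
so gcd(3216, 788) = 4.
Back-substitute for Bézout coefficients:
  4 = 64 - 3*20
  ... = 788*(-151) + 3216*(37)
Scale by 1425499: one solution is (-215250349, 52743463). Reduce m mod 804: (551, 1638).
General: m = 551 + 804t, n = 1638 - 197t.
m ≥ 0 ⇒ t ≥ 0; n ≥ 0 ⇒ t ≤ 8. So t ∈ [0, 8]: 9 solutions.

9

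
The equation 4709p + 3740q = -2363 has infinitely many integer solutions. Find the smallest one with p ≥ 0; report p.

gcd(4709, 3740):
  4709 = 1*3740 + 969
  3740 = 3*969 + 833
  969 = 1*833 + 136
  833 = 6*136 + 17
  136 = 8*17
so gcd(4709, 3740) = 17.
17 divides -2363, so solutions exist.
Back-substitute for Bézout coefficients:
  17 = 833 - 6*136
  ... = 4709*(-27) + 3740*(34)
Scale by -2363/17 = -139: (p₀, q₀) = (3753, -4726).
General solution: p = 3753 + 220t, q = -4726 - 277t for integer t.
p ≥ 0: smallest is 3753 mod 220 = 13 (at t = -17), with q = -17.

13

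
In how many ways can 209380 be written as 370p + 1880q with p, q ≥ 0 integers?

gcd(1880, 370) = 10.
By Bézout, 370·(61) + 1880·(-12) = 10.
One solution: (134, 85).
General: p = 134 + 188t, q = 85 - 37t.
p ≥ 0 ⇒ t ≥ 0; q ≥ 0 ⇒ t ≤ 2. So t ∈ [0, 2]: 3 solutions.

3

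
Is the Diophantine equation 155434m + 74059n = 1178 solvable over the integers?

yes

gcd(155434, 74059) = 31  (155434 = 2·74059 + 7316, 74059 = 10·7316 + 899, 7316 = 8·899 + 124, 899 = 7·124 + 31, 124 = 4·31).
31 divides 1178, so integer solutions exist.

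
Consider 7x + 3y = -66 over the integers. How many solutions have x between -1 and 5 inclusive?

2

gcd(7, 3) = 1  (7 = 2*3 + 1, 3 = 3*1).
Back-substituting, 7*(1) + 3*(-2) = 1.
Scale by -66: particular solution (-66, 132); reduce x mod 3: (0, -22).
General solution: x = 0 + 3t, y = -22 - 7t for integer t.
-1 ≤ 0 + 3t ≤ 5 gives t ∈ [0, 1], which is 2 values.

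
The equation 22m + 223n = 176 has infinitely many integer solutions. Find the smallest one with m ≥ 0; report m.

8

gcd(223, 22) = 1  (223 = 10×22 + 3, 22 = 7×3 + 1, 3 = 3×1).
1 divides 176, so solutions exist.
Back-substituting, 22×(71) + 223×(-7) = 1.
Scale by 176/1 = 176: (m₀, n₀) = (12496, -1232).
General solution: m = 12496 + 223t, n = -1232 - 22t for integer t.
m ≥ 0: smallest is 12496 mod 223 = 8 (at t = -56), with n = 0.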